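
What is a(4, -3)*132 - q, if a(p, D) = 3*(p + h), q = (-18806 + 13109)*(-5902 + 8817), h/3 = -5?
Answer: 16602399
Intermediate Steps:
h = -15 (h = 3*(-5) = -15)
q = -16606755 (q = -5697*2915 = -16606755)
a(p, D) = -45 + 3*p (a(p, D) = 3*(p - 15) = 3*(-15 + p) = -45 + 3*p)
a(4, -3)*132 - q = (-45 + 3*4)*132 - 1*(-16606755) = (-45 + 12)*132 + 16606755 = -33*132 + 16606755 = -4356 + 16606755 = 16602399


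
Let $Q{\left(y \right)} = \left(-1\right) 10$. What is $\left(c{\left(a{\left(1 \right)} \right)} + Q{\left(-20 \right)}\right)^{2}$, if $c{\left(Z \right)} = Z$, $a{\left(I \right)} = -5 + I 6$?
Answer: $81$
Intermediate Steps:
$a{\left(I \right)} = -5 + 6 I$
$Q{\left(y \right)} = -10$
$\left(c{\left(a{\left(1 \right)} \right)} + Q{\left(-20 \right)}\right)^{2} = \left(\left(-5 + 6 \cdot 1\right) - 10\right)^{2} = \left(\left(-5 + 6\right) - 10\right)^{2} = \left(1 - 10\right)^{2} = \left(-9\right)^{2} = 81$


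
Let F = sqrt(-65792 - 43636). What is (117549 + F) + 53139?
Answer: 170688 + 2*I*sqrt(27357) ≈ 1.7069e+5 + 330.8*I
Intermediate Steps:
F = 2*I*sqrt(27357) (F = sqrt(-109428) = 2*I*sqrt(27357) ≈ 330.8*I)
(117549 + F) + 53139 = (117549 + 2*I*sqrt(27357)) + 53139 = 170688 + 2*I*sqrt(27357)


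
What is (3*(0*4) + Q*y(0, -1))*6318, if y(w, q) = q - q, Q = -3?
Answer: 0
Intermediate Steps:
y(w, q) = 0
(3*(0*4) + Q*y(0, -1))*6318 = (3*(0*4) - 3*0)*6318 = (3*0 + 0)*6318 = (0 + 0)*6318 = 0*6318 = 0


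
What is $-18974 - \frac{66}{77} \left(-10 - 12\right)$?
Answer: $- \frac{132686}{7} \approx -18955.0$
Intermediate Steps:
$-18974 - \frac{66}{77} \left(-10 - 12\right) = -18974 - 66 \cdot \frac{1}{77} \left(-22\right) = -18974 - \frac{6}{7} \left(-22\right) = -18974 - - \frac{132}{7} = -18974 + \frac{132}{7} = - \frac{132686}{7}$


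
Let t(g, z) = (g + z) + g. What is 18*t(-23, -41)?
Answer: -1566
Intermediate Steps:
t(g, z) = z + 2*g
18*t(-23, -41) = 18*(-41 + 2*(-23)) = 18*(-41 - 46) = 18*(-87) = -1566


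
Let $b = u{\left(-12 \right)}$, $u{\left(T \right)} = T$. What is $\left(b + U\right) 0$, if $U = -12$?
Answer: $0$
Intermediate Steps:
$b = -12$
$\left(b + U\right) 0 = \left(-12 - 12\right) 0 = \left(-24\right) 0 = 0$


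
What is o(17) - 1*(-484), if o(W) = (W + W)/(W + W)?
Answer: 485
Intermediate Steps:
o(W) = 1 (o(W) = (2*W)/((2*W)) = (2*W)*(1/(2*W)) = 1)
o(17) - 1*(-484) = 1 - 1*(-484) = 1 + 484 = 485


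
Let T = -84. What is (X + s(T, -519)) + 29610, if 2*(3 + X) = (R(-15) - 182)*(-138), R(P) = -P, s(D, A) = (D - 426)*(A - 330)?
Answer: 474120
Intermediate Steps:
s(D, A) = (-426 + D)*(-330 + A)
X = 11520 (X = -3 + ((-1*(-15) - 182)*(-138))/2 = -3 + ((15 - 182)*(-138))/2 = -3 + (-167*(-138))/2 = -3 + (½)*23046 = -3 + 11523 = 11520)
(X + s(T, -519)) + 29610 = (11520 + (140580 - 426*(-519) - 330*(-84) - 519*(-84))) + 29610 = (11520 + (140580 + 221094 + 27720 + 43596)) + 29610 = (11520 + 432990) + 29610 = 444510 + 29610 = 474120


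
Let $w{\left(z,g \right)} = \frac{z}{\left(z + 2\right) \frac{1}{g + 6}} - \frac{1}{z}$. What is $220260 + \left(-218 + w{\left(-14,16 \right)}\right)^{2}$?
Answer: $\frac{453744265}{1764} \approx 2.5722 \cdot 10^{5}$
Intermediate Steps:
$w{\left(z,g \right)} = - \frac{1}{z} + \frac{z \left(6 + g\right)}{2 + z}$ ($w{\left(z,g \right)} = \frac{z}{\left(2 + z\right) \frac{1}{6 + g}} - \frac{1}{z} = \frac{z}{\frac{1}{6 + g} \left(2 + z\right)} - \frac{1}{z} = z \frac{6 + g}{2 + z} - \frac{1}{z} = \frac{z \left(6 + g\right)}{2 + z} - \frac{1}{z} = - \frac{1}{z} + \frac{z \left(6 + g\right)}{2 + z}$)
$220260 + \left(-218 + w{\left(-14,16 \right)}\right)^{2} = 220260 + \left(-218 + \frac{-2 - -14 + 6 \left(-14\right)^{2} + 16 \left(-14\right)^{2}}{\left(-14\right) \left(2 - 14\right)}\right)^{2} = 220260 + \left(-218 - \frac{-2 + 14 + 6 \cdot 196 + 16 \cdot 196}{14 \left(-12\right)}\right)^{2} = 220260 + \left(-218 - - \frac{-2 + 14 + 1176 + 3136}{168}\right)^{2} = 220260 + \left(-218 - \left(- \frac{1}{168}\right) 4324\right)^{2} = 220260 + \left(-218 + \frac{1081}{42}\right)^{2} = 220260 + \left(- \frac{8075}{42}\right)^{2} = 220260 + \frac{65205625}{1764} = \frac{453744265}{1764}$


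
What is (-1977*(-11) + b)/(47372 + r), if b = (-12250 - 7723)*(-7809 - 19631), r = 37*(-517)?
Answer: 548080867/28243 ≈ 19406.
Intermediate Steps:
r = -19129
b = 548059120 (b = -19973*(-27440) = 548059120)
(-1977*(-11) + b)/(47372 + r) = (-1977*(-11) + 548059120)/(47372 - 19129) = (21747 + 548059120)/28243 = 548080867*(1/28243) = 548080867/28243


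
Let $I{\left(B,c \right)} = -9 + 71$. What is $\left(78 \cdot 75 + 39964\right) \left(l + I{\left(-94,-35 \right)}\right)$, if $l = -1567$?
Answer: $-68950070$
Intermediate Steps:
$I{\left(B,c \right)} = 62$
$\left(78 \cdot 75 + 39964\right) \left(l + I{\left(-94,-35 \right)}\right) = \left(78 \cdot 75 + 39964\right) \left(-1567 + 62\right) = \left(5850 + 39964\right) \left(-1505\right) = 45814 \left(-1505\right) = -68950070$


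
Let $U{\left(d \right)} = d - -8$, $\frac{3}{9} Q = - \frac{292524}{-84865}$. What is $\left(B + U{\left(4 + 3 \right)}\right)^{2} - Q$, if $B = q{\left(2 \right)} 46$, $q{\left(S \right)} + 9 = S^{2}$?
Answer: $\frac{3922007053}{84865} \approx 46215.0$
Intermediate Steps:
$q{\left(S \right)} = -9 + S^{2}$
$Q = \frac{877572}{84865}$ ($Q = 3 \left(- \frac{292524}{-84865}\right) = 3 \left(\left(-292524\right) \left(- \frac{1}{84865}\right)\right) = 3 \cdot \frac{292524}{84865} = \frac{877572}{84865} \approx 10.341$)
$B = -230$ ($B = \left(-9 + 2^{2}\right) 46 = \left(-9 + 4\right) 46 = \left(-5\right) 46 = -230$)
$U{\left(d \right)} = 8 + d$ ($U{\left(d \right)} = d + 8 = 8 + d$)
$\left(B + U{\left(4 + 3 \right)}\right)^{2} - Q = \left(-230 + \left(8 + \left(4 + 3\right)\right)\right)^{2} - \frac{877572}{84865} = \left(-230 + \left(8 + 7\right)\right)^{2} - \frac{877572}{84865} = \left(-230 + 15\right)^{2} - \frac{877572}{84865} = \left(-215\right)^{2} - \frac{877572}{84865} = 46225 - \frac{877572}{84865} = \frac{3922007053}{84865}$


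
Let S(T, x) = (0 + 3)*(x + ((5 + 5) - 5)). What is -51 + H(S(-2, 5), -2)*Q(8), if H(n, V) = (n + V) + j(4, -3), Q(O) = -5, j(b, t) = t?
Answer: -176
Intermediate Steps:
S(T, x) = 15 + 3*x (S(T, x) = 3*(x + (10 - 5)) = 3*(x + 5) = 3*(5 + x) = 15 + 3*x)
H(n, V) = -3 + V + n (H(n, V) = (n + V) - 3 = (V + n) - 3 = -3 + V + n)
-51 + H(S(-2, 5), -2)*Q(8) = -51 + (-3 - 2 + (15 + 3*5))*(-5) = -51 + (-3 - 2 + (15 + 15))*(-5) = -51 + (-3 - 2 + 30)*(-5) = -51 + 25*(-5) = -51 - 125 = -176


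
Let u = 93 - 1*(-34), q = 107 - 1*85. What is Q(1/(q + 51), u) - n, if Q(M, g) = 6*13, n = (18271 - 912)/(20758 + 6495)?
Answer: 2108375/27253 ≈ 77.363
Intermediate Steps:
q = 22 (q = 107 - 85 = 22)
u = 127 (u = 93 + 34 = 127)
n = 17359/27253 ≈ 0.63696
Q(M, g) = 78
Q(1/(q + 51), u) - n = 78 - 1*17359/27253 = 78 - 17359/27253 = 2108375/27253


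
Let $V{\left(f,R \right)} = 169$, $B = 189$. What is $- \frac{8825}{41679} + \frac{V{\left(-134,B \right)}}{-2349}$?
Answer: $- \frac{3085964}{10878219} \approx -0.28368$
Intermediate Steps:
$- \frac{8825}{41679} + \frac{V{\left(-134,B \right)}}{-2349} = - \frac{8825}{41679} + \frac{169}{-2349} = \left(-8825\right) \frac{1}{41679} + 169 \left(- \frac{1}{2349}\right) = - \frac{8825}{41679} - \frac{169}{2349} = - \frac{3085964}{10878219}$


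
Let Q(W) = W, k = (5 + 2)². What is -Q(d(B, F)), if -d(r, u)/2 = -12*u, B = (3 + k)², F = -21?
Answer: 504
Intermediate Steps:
k = 49 (k = 7² = 49)
B = 2704 (B = (3 + 49)² = 52² = 2704)
d(r, u) = 24*u (d(r, u) = -(-24)*u = 24*u)
-Q(d(B, F)) = -24*(-21) = -1*(-504) = 504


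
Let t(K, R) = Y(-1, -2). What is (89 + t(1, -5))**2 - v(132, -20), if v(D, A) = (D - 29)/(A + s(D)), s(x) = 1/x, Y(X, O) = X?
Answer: 20450012/2639 ≈ 7749.1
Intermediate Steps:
t(K, R) = -1
v(D, A) = (-29 + D)/(A + 1/D) (v(D, A) = (D - 29)/(A + 1/D) = (-29 + D)/(A + 1/D))
(89 + t(1, -5))**2 - v(132, -20) = (89 - 1)**2 - 132*(-29 + 132)/(1 - 20*132) = 88**2 - 132*103/(1 - 2640) = 7744 - 132*103/(-2639) = 7744 - 132*(-1)*103/2639 = 7744 - 1*(-13596/2639) = 7744 + 13596/2639 = 20450012/2639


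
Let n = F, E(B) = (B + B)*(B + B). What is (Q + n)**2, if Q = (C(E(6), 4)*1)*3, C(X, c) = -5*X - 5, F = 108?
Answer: 4272489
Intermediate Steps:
E(B) = 4*B**2 (E(B) = (2*B)*(2*B) = 4*B**2)
C(X, c) = -5 - 5*X
n = 108
Q = -2175 (Q = ((-5 - 20*6**2)*1)*3 = ((-5 - 20*36)*1)*3 = ((-5 - 5*144)*1)*3 = ((-5 - 720)*1)*3 = -725*1*3 = -725*3 = -2175)
(Q + n)**2 = (-2175 + 108)**2 = (-2067)**2 = 4272489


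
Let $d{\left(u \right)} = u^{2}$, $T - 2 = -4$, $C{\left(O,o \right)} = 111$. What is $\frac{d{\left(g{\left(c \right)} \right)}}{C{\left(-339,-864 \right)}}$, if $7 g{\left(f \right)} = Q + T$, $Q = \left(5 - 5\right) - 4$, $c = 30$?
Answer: $\frac{12}{1813} \approx 0.0066189$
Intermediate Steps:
$T = -2$ ($T = 2 - 4 = -2$)
$Q = -4$ ($Q = 0 - 4 = -4$)
$g{\left(f \right)} = - \frac{6}{7}$ ($g{\left(f \right)} = \frac{-4 - 2}{7} = \frac{1}{7} \left(-6\right) = - \frac{6}{7}$)
$\frac{d{\left(g{\left(c \right)} \right)}}{C{\left(-339,-864 \right)}} = \frac{\left(- \frac{6}{7}\right)^{2}}{111} = \frac{36}{49} \cdot \frac{1}{111} = \frac{12}{1813}$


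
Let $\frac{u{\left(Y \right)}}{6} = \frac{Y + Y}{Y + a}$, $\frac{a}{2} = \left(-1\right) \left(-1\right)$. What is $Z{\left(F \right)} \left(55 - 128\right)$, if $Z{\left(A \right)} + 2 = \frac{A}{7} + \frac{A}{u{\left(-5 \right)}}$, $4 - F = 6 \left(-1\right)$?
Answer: $\frac{73}{14} \approx 5.2143$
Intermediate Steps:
$a = 2$ ($a = 2 \left(\left(-1\right) \left(-1\right)\right) = 2 \cdot 1 = 2$)
$F = 10$ ($F = 4 - 6 \left(-1\right) = 4 - -6 = 4 + 6 = 10$)
$u{\left(Y \right)} = \frac{12 Y}{2 + Y}$ ($u{\left(Y \right)} = 6 \frac{Y + Y}{Y + 2} = 6 \frac{2 Y}{2 + Y} = \frac{12 Y}{2 + Y}$)
$Z{\left(A \right)} = -2 + \frac{27 A}{140}$ ($Z{\left(A \right)} = -2 + \left(\frac{A}{7} + \frac{A}{12 \left(-5\right) \frac{1}{2 - 5}}\right) = -2 + \left(A \frac{1}{7} + \frac{A}{12 \left(-5\right) \frac{1}{-3}}\right) = -2 + \left(\frac{A}{7} + \frac{A}{12 \left(-5\right) \left(- \frac{1}{3}\right)}\right) = -2 + \left(\frac{A}{7} + \frac{A}{20}\right) = -2 + \frac{27 A}{140}$)
$Z{\left(F \right)} \left(55 - 128\right) = \left(-2 + \frac{27}{140} \cdot 10\right) \left(55 - 128\right) = \left(-2 + \frac{27}{14}\right) \left(-73\right) = \left(- \frac{1}{14}\right) \left(-73\right) = \frac{73}{14}$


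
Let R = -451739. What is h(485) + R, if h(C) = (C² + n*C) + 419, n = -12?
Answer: -221915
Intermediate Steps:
h(C) = 419 + C² - 12*C (h(C) = (C² - 12*C) + 419 = 419 + C² - 12*C)
h(485) + R = (419 + 485² - 12*485) - 451739 = (419 + 235225 - 5820) - 451739 = 229824 - 451739 = -221915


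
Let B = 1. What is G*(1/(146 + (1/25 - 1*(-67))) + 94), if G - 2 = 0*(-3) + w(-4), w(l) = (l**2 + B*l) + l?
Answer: 2503345/2663 ≈ 940.05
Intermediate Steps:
w(l) = l**2 + 2*l (w(l) = (l**2 + 1*l) + l = (l**2 + l) + l = (l + l**2) + l = l**2 + 2*l)
G = 10 (G = 2 + (0*(-3) - 4*(2 - 4)) = 2 + (0 - 4*(-2)) = 2 + (0 + 8) = 2 + 8 = 10)
G*(1/(146 + (1/25 - 1*(-67))) + 94) = 10*(1/(146 + (1/25 - 1*(-67))) + 94) = 10*(1/(146 + (1/25 + 67)) + 94) = 10*(1/(146 + 1676/25) + 94) = 10*(1/(5326/25) + 94) = 10*(25/5326 + 94) = 10*(500669/5326) = 2503345/2663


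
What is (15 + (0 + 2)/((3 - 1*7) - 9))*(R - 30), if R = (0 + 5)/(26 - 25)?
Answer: -4825/13 ≈ -371.15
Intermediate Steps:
R = 5 (R = 5/1 = 5*1 = 5)
(15 + (0 + 2)/((3 - 1*7) - 9))*(R - 30) = (15 + (0 + 2)/((3 - 1*7) - 9))*(5 - 30) = (15 + 2/((3 - 7) - 9))*(-25) = (15 + 2/(-4 - 9))*(-25) = (15 + 2/(-13))*(-25) = (15 + 2*(-1/13))*(-25) = (15 - 2/13)*(-25) = (193/13)*(-25) = -4825/13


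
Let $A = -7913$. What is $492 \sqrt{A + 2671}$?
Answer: $492 i \sqrt{5242} \approx 35622.0 i$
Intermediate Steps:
$492 \sqrt{A + 2671} = 492 \sqrt{-7913 + 2671} = 492 \sqrt{-5242} = 492 i \sqrt{5242}$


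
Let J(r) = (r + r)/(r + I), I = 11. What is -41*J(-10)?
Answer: 820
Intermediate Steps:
J(r) = 2*r/(11 + r) (J(r) = (r + r)/(r + 11) = (2*r)/(11 + r) = 2*r/(11 + r))
-41*J(-10) = -82*(-10)/(11 - 10) = -82*(-10)/1 = -82*(-10) = -41*(-20) = 820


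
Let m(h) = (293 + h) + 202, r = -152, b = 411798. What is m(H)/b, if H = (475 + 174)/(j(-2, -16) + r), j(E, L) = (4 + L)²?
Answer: 3311/3294384 ≈ 0.0010050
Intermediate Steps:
H = -649/8 (H = (475 + 174)/((4 - 16)² - 152) = 649/((-12)² - 152) = 649/(144 - 152) = 649/(-8) = 649*(-⅛) = -649/8 ≈ -81.125)
m(h) = 495 + h
m(H)/b = (495 - 649/8)/411798 = (3311/8)*(1/411798) = 3311/3294384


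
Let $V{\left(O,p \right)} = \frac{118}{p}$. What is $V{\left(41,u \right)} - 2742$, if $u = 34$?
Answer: $- \frac{46555}{17} \approx -2738.5$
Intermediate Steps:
$V{\left(41,u \right)} - 2742 = \frac{118}{34} - 2742 = 118 \cdot \frac{1}{34} - 2742 = \frac{59}{17} - 2742 = - \frac{46555}{17}$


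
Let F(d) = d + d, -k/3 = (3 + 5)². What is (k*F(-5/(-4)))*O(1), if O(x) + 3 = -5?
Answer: 3840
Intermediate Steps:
O(x) = -8 (O(x) = -3 - 5 = -8)
k = -192 (k = -3*(3 + 5)² = -3*8² = -3*64 = -192)
F(d) = 2*d
(k*F(-5/(-4)))*O(1) = -384*(-5/(-4))*(-8) = -384*(-5*(-¼))*(-8) = -384*5/4*(-8) = -192*5/2*(-8) = -480*(-8) = 3840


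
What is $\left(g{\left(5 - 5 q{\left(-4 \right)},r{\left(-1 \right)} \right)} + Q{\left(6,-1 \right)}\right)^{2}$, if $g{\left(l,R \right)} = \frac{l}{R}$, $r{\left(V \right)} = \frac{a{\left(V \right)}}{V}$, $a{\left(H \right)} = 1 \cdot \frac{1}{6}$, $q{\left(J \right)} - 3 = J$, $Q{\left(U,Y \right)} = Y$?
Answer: $3721$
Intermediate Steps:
$q{\left(J \right)} = 3 + J$
$a{\left(H \right)} = \frac{1}{6}$ ($a{\left(H \right)} = 1 \cdot \frac{1}{6} = \frac{1}{6}$)
$r{\left(V \right)} = \frac{1}{6 V}$
$\left(g{\left(5 - 5 q{\left(-4 \right)},r{\left(-1 \right)} \right)} + Q{\left(6,-1 \right)}\right)^{2} = \left(\frac{5 - 5 \left(3 - 4\right)}{\frac{1}{6} \frac{1}{-1}} - 1\right)^{2} = \left(\frac{5 - -5}{\frac{1}{6} \left(-1\right)} - 1\right)^{2} = \left(\frac{5 + 5}{- \frac{1}{6}} - 1\right)^{2} = \left(10 \left(-6\right) - 1\right)^{2} = \left(-60 - 1\right)^{2} = \left(-61\right)^{2} = 3721$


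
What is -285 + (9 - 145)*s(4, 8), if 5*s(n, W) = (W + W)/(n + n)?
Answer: -1697/5 ≈ -339.40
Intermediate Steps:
s(n, W) = W/(5*n) (s(n, W) = ((W + W)/(n + n))/5 = ((2*W)/((2*n)))/5 = ((2*W)*(1/(2*n)))/5 = (W/n)/5 = W/(5*n))
-285 + (9 - 145)*s(4, 8) = -285 + (9 - 145)*((⅕)*8/4) = -285 - 136*8/(5*4) = -285 - 136*⅖ = -285 - 272/5 = -1697/5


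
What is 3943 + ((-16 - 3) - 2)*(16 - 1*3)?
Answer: 3670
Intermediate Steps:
3943 + ((-16 - 3) - 2)*(16 - 1*3) = 3943 + (-19 - 2)*(16 - 3) = 3943 - 21*13 = 3943 - 273 = 3670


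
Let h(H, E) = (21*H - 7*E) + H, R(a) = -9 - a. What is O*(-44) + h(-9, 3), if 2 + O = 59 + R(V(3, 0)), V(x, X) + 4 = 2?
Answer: -2419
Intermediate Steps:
V(x, X) = -2 (V(x, X) = -4 + 2 = -2)
O = 50 (O = -2 + (59 + (-9 - 1*(-2))) = -2 + (59 + (-9 + 2)) = -2 + (59 - 7) = -2 + 52 = 50)
h(H, E) = -7*E + 22*H (h(H, E) = (-7*E + 21*H) + H = -7*E + 22*H)
O*(-44) + h(-9, 3) = 50*(-44) + (-7*3 + 22*(-9)) = -2200 + (-21 - 198) = -2200 - 219 = -2419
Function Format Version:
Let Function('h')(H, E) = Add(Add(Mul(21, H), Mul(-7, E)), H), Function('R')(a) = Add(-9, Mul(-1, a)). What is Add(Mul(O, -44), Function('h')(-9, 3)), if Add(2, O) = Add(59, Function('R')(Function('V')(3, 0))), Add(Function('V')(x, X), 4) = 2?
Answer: -2419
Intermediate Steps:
Function('V')(x, X) = -2 (Function('V')(x, X) = Add(-4, 2) = -2)
O = 50 (O = Add(-2, Add(59, Add(-9, Mul(-1, -2)))) = Add(-2, Add(59, Add(-9, 2))) = Add(-2, Add(59, -7)) = Add(-2, 52) = 50)
Function('h')(H, E) = Add(Mul(-7, E), Mul(22, H)) (Function('h')(H, E) = Add(Add(Mul(-7, E), Mul(21, H)), H) = Add(Mul(-7, E), Mul(22, H)))
Add(Mul(O, -44), Function('h')(-9, 3)) = Add(Mul(50, -44), Add(Mul(-7, 3), Mul(22, -9))) = Add(-2200, Add(-21, -198)) = Add(-2200, -219) = -2419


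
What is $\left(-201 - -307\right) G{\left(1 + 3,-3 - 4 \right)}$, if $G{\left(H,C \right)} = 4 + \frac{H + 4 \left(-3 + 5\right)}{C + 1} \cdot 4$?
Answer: $-424$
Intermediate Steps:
$G{\left(H,C \right)} = 4 + \frac{4 \left(8 + H\right)}{1 + C}$ ($G{\left(H,C \right)} = 4 + \frac{H + 4 \cdot 2}{1 + C} 4 = 4 + \frac{H + 8}{1 + C} 4 = 4 + \frac{8 + H}{1 + C} 4 = 4 + \frac{4 \left(8 + H\right)}{1 + C}$)
$\left(-201 - -307\right) G{\left(1 + 3,-3 - 4 \right)} = \left(-201 - -307\right) \frac{4 \left(9 - 7 + \left(1 + 3\right)\right)}{1 - 7} = \left(-201 + 307\right) \frac{4 \left(9 - 7 + 4\right)}{1 - 7} = 106 \frac{4 \left(9 - 7 + 4\right)}{1 - 7} = 106 \cdot 4 \frac{1}{-6} \cdot 6 = 106 \cdot 4 \left(- \frac{1}{6}\right) 6 = 106 \left(-4\right) = -424$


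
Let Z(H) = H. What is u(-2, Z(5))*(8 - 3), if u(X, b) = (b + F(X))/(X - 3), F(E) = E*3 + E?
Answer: 3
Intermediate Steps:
F(E) = 4*E (F(E) = 3*E + E = 4*E)
u(X, b) = (b + 4*X)/(-3 + X) (u(X, b) = (b + 4*X)/(X - 3) = (b + 4*X)/(-3 + X))
u(-2, Z(5))*(8 - 3) = ((5 + 4*(-2))/(-3 - 2))*(8 - 3) = ((5 - 8)/(-5))*5 = -⅕*(-3)*5 = (⅗)*5 = 3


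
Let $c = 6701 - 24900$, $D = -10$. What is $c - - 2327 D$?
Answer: $-41469$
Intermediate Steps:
$c = -18199$
$c - - 2327 D = -18199 - \left(-2327\right) \left(-10\right) = -18199 - 23270 = -41469$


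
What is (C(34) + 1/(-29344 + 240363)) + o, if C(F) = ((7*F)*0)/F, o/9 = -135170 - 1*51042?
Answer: -353648430251/211019 ≈ -1.6759e+6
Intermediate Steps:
o = -1675908 (o = 9*(-135170 - 1*51042) = 9*(-135170 - 51042) = 9*(-186212) = -1675908)
C(F) = 0 (C(F) = 0/F = 0)
(C(34) + 1/(-29344 + 240363)) + o = (0 + 1/(-29344 + 240363)) - 1675908 = (0 + 1/211019) - 1675908 = 1/211019 - 1675908 = -353648430251/211019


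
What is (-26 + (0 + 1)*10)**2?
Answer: 256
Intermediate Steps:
(-26 + (0 + 1)*10)**2 = (-26 + 1*10)**2 = (-26 + 10)**2 = (-16)**2 = 256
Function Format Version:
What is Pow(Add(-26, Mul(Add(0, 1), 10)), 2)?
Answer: 256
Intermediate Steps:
Pow(Add(-26, Mul(Add(0, 1), 10)), 2) = Pow(Add(-26, Mul(1, 10)), 2) = Pow(Add(-26, 10), 2) = Pow(-16, 2) = 256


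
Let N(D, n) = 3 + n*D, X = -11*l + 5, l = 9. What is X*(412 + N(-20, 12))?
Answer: -16450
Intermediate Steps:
X = -94 (X = -11*9 + 5 = -99 + 5 = -94)
N(D, n) = 3 + D*n
X*(412 + N(-20, 12)) = -94*(412 + (3 - 20*12)) = -94*(412 + (3 - 240)) = -94*(412 - 237) = -94*175 = -16450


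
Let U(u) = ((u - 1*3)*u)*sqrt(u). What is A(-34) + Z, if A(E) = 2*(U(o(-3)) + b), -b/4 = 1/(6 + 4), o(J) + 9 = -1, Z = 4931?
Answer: 24651/5 + 260*I*sqrt(10) ≈ 4930.2 + 822.19*I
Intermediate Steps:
o(J) = -10 (o(J) = -9 - 1 = -10)
b = -2/5 (b = -4/(6 + 4) = -4/10 = -4*1/10 = -2/5 ≈ -0.40000)
U(u) = u**(3/2)*(-3 + u) (U(u) = ((u - 3)*u)*sqrt(u) = ((-3 + u)*u)*sqrt(u) = (u*(-3 + u))*sqrt(u) = u**(3/2)*(-3 + u))
A(E) = -4/5 + 260*I*sqrt(10) (A(E) = 2*((-10)**(3/2)*(-3 - 10) - 2/5) = 2*(-10*I*sqrt(10)*(-13) - 2/5) = 2*(130*I*sqrt(10) - 2/5) = 2*(-2/5 + 130*I*sqrt(10)) = -4/5 + 260*I*sqrt(10))
A(-34) + Z = (-4/5 + 260*I*sqrt(10)) + 4931 = 24651/5 + 260*I*sqrt(10)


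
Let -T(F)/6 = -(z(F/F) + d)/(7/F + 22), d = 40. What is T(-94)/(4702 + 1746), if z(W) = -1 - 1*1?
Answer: 893/553722 ≈ 0.0016127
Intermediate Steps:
z(W) = -2 (z(W) = -1 - 1 = -2)
T(F) = 228/(22 + 7/F) (T(F) = -(-6)*(-2 + 40)/(7/F + 22) = -(-6)*38/(22 + 7/F) = -(-228)/(22 + 7/F) = 228/(22 + 7/F))
T(-94)/(4702 + 1746) = (228*(-94)/(7 + 22*(-94)))/(4702 + 1746) = (228*(-94)/(7 - 2068))/6448 = (228*(-94)/(-2061))*(1/6448) = (228*(-94)*(-1/2061))*(1/6448) = (7144/687)*(1/6448) = 893/553722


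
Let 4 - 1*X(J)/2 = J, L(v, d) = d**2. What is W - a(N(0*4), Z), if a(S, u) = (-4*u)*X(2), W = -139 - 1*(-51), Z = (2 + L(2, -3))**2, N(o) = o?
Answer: 1848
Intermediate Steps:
X(J) = 8 - 2*J
Z = 121 (Z = (2 + (-3)**2)**2 = (2 + 9)**2 = 11**2 = 121)
W = -88 (W = -139 + 51 = -88)
a(S, u) = -16*u (a(S, u) = (-4*u)*(8 - 2*2) = (-4*u)*(8 - 4) = -4*u*4 = -16*u)
W - a(N(0*4), Z) = -88 - (-16)*121 = -88 - 1*(-1936) = -88 + 1936 = 1848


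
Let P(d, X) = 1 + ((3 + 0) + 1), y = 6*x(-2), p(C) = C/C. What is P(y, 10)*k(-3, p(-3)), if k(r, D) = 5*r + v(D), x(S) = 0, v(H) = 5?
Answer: -50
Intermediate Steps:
p(C) = 1
y = 0 (y = 6*0 = 0)
P(d, X) = 5 (P(d, X) = 1 + (3 + 1) = 1 + 4 = 5)
k(r, D) = 5 + 5*r (k(r, D) = 5*r + 5 = 5 + 5*r)
P(y, 10)*k(-3, p(-3)) = 5*(5 + 5*(-3)) = 5*(5 - 15) = 5*(-10) = -50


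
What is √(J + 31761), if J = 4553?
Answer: √36314 ≈ 190.56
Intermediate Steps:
√(J + 31761) = √(4553 + 31761) = √36314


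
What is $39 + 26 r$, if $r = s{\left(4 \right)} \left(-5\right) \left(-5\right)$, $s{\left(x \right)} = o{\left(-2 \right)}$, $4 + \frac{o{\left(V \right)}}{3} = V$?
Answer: $-11661$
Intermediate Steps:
$o{\left(V \right)} = -12 + 3 V$
$s{\left(x \right)} = -18$ ($s{\left(x \right)} = -12 + 3 \left(-2\right) = -12 - 6 = -18$)
$r = -450$ ($r = \left(-18\right) \left(-5\right) \left(-5\right) = 90 \left(-5\right) = -450$)
$39 + 26 r = 39 + 26 \left(-450\right) = 39 - 11700 = -11661$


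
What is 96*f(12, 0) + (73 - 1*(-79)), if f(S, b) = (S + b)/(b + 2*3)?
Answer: 344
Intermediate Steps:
f(S, b) = (S + b)/(6 + b) (f(S, b) = (S + b)/(b + 6) = (S + b)/(6 + b))
96*f(12, 0) + (73 - 1*(-79)) = 96*((12 + 0)/(6 + 0)) + (73 - 1*(-79)) = 96*(12/6) + (73 + 79) = 96*((⅙)*12) + 152 = 96*2 + 152 = 192 + 152 = 344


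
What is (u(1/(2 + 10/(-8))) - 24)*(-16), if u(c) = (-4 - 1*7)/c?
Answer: 516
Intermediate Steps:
u(c) = -11/c (u(c) = (-4 - 7)/c = -11/c)
(u(1/(2 + 10/(-8))) - 24)*(-16) = (-11/(1/(2 + 10/(-8))) - 24)*(-16) = (-11/(1/(2 + 10*(-1/8))) - 24)*(-16) = (-11/(1/(2 - 5/4)) - 24)*(-16) = (-11/(1/(3/4)) - 24)*(-16) = (-11/4/3 - 24)*(-16) = (-11*3/4 - 24)*(-16) = (-33/4 - 24)*(-16) = -129/4*(-16) = 516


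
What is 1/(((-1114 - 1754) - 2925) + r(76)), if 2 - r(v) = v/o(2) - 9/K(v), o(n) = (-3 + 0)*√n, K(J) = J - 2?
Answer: -285397650/1652687265937 - 624264*√2/1652687265937 ≈ -0.00017322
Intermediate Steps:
K(J) = -2 + J
o(n) = -3*√n
r(v) = 2 + 9/(-2 + v) + v*√2/6 (r(v) = 2 - (v/((-3*√2)) - 9/(-2 + v)) = 2 - (v*(-√2/6) - 9/(-2 + v)) = 2 - (-v*√2/6 - 9/(-2 + v)) = 2 - (-9/(-2 + v) - v*√2/6) = 2 + (9/(-2 + v) + v*√2/6) = 2 + 9/(-2 + v) + v*√2/6)
1/(((-1114 - 1754) - 2925) + r(76)) = 1/(((-1114 - 1754) - 2925) + (54 + (-2 + 76)*(12 + 76*√2))/(6*(-2 + 76))) = 1/((-2868 - 2925) + (⅙)*(54 + 74*(12 + 76*√2))/74) = 1/(-5793 + (⅙)*(1/74)*(54 + (888 + 5624*√2))) = 1/(-5793 + (⅙)*(1/74)*(942 + 5624*√2)) = 1/(-5793 + (157/74 + 38*√2/3)) = 1/(-428525/74 + 38*√2/3)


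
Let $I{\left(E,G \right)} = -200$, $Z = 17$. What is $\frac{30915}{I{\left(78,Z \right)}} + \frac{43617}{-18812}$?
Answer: $- \frac{29514819}{188120} \approx -156.89$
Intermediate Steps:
$\frac{30915}{I{\left(78,Z \right)}} + \frac{43617}{-18812} = \frac{30915}{-200} + \frac{43617}{-18812} = 30915 \left(- \frac{1}{200}\right) + 43617 \left(- \frac{1}{18812}\right) = - \frac{6183}{40} - \frac{43617}{18812} = - \frac{29514819}{188120}$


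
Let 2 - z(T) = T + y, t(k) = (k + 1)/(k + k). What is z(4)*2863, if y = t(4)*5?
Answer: -117383/8 ≈ -14673.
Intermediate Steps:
t(k) = (1 + k)/(2*k) (t(k) = (1 + k)/((2*k)) = (1 + k)*(1/(2*k)) = (1 + k)/(2*k))
y = 25/8 (y = ((½)*(1 + 4)/4)*5 = ((½)*(¼)*5)*5 = (5/8)*5 = 25/8 ≈ 3.1250)
z(T) = -9/8 - T (z(T) = 2 - (T + 25/8) = 2 - (25/8 + T) = 2 + (-25/8 - T) = -9/8 - T)
z(4)*2863 = (-9/8 - 1*4)*2863 = (-9/8 - 4)*2863 = -41/8*2863 = -117383/8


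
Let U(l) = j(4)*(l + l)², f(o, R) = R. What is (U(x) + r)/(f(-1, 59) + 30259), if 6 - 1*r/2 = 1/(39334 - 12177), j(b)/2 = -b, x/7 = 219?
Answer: -32940055117/13279773 ≈ -2480.5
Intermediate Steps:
x = 1533 (x = 7*219 = 1533)
j(b) = -2*b (j(b) = 2*(-b) = -2*b)
U(l) = -32*l² (U(l) = (-2*4)*(l + l)² = -8*4*l² = -32*l²)
r = 325882/27157 (r = 12 - 2/(39334 - 12177) = 12 - 2/27157 = 325882/27157 ≈ 12.000)
(U(x) + r)/(f(-1, 59) + 30259) = (-32*1533² + 325882/27157)/(59 + 30259) = (-32*2350089 + 325882/27157)/30318 = (-75202848 + 325882/27157)*(1/30318) = -2042283417254/27157*1/30318 = -32940055117/13279773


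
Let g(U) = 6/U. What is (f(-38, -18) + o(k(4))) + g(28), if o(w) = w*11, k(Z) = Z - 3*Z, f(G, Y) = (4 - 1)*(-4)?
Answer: -1397/14 ≈ -99.786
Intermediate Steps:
f(G, Y) = -12 (f(G, Y) = 3*(-4) = -12)
k(Z) = -2*Z
o(w) = 11*w
(f(-38, -18) + o(k(4))) + g(28) = (-12 + 11*(-2*4)) + 6/28 = (-12 + 11*(-8)) + 6*(1/28) = (-12 - 88) + 3/14 = -100 + 3/14 = -1397/14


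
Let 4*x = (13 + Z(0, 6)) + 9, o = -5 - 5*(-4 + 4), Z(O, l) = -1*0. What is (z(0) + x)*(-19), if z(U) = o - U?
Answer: -19/2 ≈ -9.5000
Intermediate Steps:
Z(O, l) = 0
o = -5 (o = -5 - 5*0 = -5 + 0 = -5)
x = 11/2 (x = ((13 + 0) + 9)/4 = (13 + 9)/4 = (1/4)*22 = 11/2 ≈ 5.5000)
z(U) = -5 - U
(z(0) + x)*(-19) = ((-5 - 1*0) + 11/2)*(-19) = ((-5 + 0) + 11/2)*(-19) = (-5 + 11/2)*(-19) = (1/2)*(-19) = -19/2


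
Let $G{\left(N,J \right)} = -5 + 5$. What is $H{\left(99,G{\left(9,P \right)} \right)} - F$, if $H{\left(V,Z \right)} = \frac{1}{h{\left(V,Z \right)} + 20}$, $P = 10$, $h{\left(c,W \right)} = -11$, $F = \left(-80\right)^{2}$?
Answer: $- \frac{57599}{9} \approx -6399.9$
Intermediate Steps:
$F = 6400$
$G{\left(N,J \right)} = 0$
$H{\left(V,Z \right)} = \frac{1}{9}$ ($H{\left(V,Z \right)} = \frac{1}{-11 + 20} = \frac{1}{9}$)
$H{\left(99,G{\left(9,P \right)} \right)} - F = \frac{1}{9} - 6400 = - \frac{57599}{9}$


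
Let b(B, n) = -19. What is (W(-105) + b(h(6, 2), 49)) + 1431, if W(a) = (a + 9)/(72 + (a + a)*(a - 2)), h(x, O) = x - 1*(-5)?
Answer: 5304868/3757 ≈ 1412.0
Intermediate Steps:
h(x, O) = 5 + x (h(x, O) = x + 5 = 5 + x)
W(a) = (9 + a)/(72 + 2*a*(-2 + a)) (W(a) = (9 + a)/(72 + (2*a)*(-2 + a)) = (9 + a)/(72 + 2*a*(-2 + a)))
(W(-105) + b(h(6, 2), 49)) + 1431 = ((9 - 105)/(2*(36 + (-105)² - 2*(-105))) - 19) + 1431 = ((½)*(-96)/(36 + 11025 + 210) - 19) + 1431 = ((½)*(-96)/11271 - 19) + 1431 = ((½)*(1/11271)*(-96) - 19) + 1431 = (-16/3757 - 19) + 1431 = -71399/3757 + 1431 = 5304868/3757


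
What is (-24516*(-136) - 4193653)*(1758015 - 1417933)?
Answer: -292292657114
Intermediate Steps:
(-24516*(-136) - 4193653)*(1758015 - 1417933) = (3334176 - 4193653)*340082 = -859477*340082 = -292292657114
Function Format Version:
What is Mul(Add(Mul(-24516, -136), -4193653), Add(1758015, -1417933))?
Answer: -292292657114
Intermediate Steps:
Mul(Add(Mul(-24516, -136), -4193653), Add(1758015, -1417933)) = Mul(Add(3334176, -4193653), 340082) = Mul(-859477, 340082) = -292292657114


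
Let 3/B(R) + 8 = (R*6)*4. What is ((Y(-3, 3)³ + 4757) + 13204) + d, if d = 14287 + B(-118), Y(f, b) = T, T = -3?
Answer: 91507637/2840 ≈ 32221.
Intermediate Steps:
B(R) = 3/(-8 + 24*R) (B(R) = 3/(-8 + (R*6)*4) = 3/(-8 + (6*R)*4) = 3/(-8 + 24*R))
Y(f, b) = -3
d = 40575077/2840 (d = 14287 + 3/(8*(-1 + 3*(-118))) = 14287 + 3/(8*(-1 - 354)) = 14287 + (3/8)/(-355) = 14287 + (3/8)*(-1/355) = 14287 - 3/2840 = 40575077/2840 ≈ 14287.)
((Y(-3, 3)³ + 4757) + 13204) + d = (((-3)³ + 4757) + 13204) + 40575077/2840 = ((-27 + 4757) + 13204) + 40575077/2840 = (4730 + 13204) + 40575077/2840 = 17934 + 40575077/2840 = 91507637/2840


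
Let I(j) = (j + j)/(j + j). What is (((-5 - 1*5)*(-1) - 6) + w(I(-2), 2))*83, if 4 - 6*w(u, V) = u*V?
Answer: 1079/3 ≈ 359.67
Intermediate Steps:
I(j) = 1 (I(j) = (2*j)/((2*j)) = (2*j)*(1/(2*j)) = 1)
w(u, V) = ⅔ - V*u/6 (w(u, V) = ⅔ - u*V/6 = ⅔ - V*u/6)
(((-5 - 1*5)*(-1) - 6) + w(I(-2), 2))*83 = (((-5 - 1*5)*(-1) - 6) + (⅔ - ⅙*2*1))*83 = (((-5 - 5)*(-1) - 6) + (⅔ - ⅓))*83 = ((-10*(-1) - 6) + ⅓)*83 = ((10 - 6) + ⅓)*83 = (4 + ⅓)*83 = (13/3)*83 = 1079/3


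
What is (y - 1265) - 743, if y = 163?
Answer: -1845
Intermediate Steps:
(y - 1265) - 743 = (163 - 1265) - 743 = -1102 - 743 = -1845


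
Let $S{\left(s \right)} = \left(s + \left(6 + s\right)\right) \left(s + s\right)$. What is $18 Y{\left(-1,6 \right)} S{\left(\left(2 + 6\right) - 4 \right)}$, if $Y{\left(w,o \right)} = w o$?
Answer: $-12096$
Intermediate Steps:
$S{\left(s \right)} = 2 s \left(6 + 2 s\right)$ ($S{\left(s \right)} = \left(6 + 2 s\right) 2 s = 2 s \left(6 + 2 s\right)$)
$Y{\left(w,o \right)} = o w$
$18 Y{\left(-1,6 \right)} S{\left(\left(2 + 6\right) - 4 \right)} = 18 \cdot 6 \left(-1\right) 4 \left(\left(2 + 6\right) - 4\right) \left(3 + \left(\left(2 + 6\right) - 4\right)\right) = 18 \left(-6\right) 4 \left(8 - 4\right) \left(3 + \left(8 - 4\right)\right) = - 108 \cdot 4 \cdot 4 \left(3 + 4\right) = - 108 \cdot 4 \cdot 4 \cdot 7 = \left(-108\right) 112 = -12096$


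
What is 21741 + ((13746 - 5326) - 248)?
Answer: 29913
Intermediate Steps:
21741 + ((13746 - 5326) - 248) = 21741 + (8420 - 248) = 21741 + 8172 = 29913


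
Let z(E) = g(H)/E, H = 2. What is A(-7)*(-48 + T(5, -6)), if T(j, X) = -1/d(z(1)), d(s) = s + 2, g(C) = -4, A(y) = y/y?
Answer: -95/2 ≈ -47.500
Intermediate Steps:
A(y) = 1
z(E) = -4/E
d(s) = 2 + s
T(j, X) = ½ (T(j, X) = -1/(2 - 4/1) = -1/(2 - 4*1) = -1/(2 - 4) = -1/(-2) = -1*(-½) = ½)
A(-7)*(-48 + T(5, -6)) = 1*(-48 + ½) = 1*(-95/2) = -95/2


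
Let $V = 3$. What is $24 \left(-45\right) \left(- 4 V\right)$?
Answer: $12960$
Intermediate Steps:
$24 \left(-45\right) \left(- 4 V\right) = 24 \left(-45\right) \left(\left(-4\right) 3\right) = \left(-1080\right) \left(-12\right) = 12960$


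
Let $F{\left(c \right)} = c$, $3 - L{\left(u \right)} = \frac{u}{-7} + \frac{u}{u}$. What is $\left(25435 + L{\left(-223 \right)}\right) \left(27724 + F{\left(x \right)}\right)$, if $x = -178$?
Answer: $\frac{4898670456}{7} \approx 6.9981 \cdot 10^{8}$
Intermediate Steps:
$L{\left(u \right)} = 2 + \frac{u}{7}$ ($L{\left(u \right)} = 3 - \left(\frac{u}{-7} + \frac{u}{u}\right) = 3 - \left(u \left(- \frac{1}{7}\right) + 1\right) = 3 - \left(- \frac{u}{7} + 1\right) = 3 - \left(1 - \frac{u}{7}\right) = 3 + \left(-1 + \frac{u}{7}\right) = 2 + \frac{u}{7}$)
$\left(25435 + L{\left(-223 \right)}\right) \left(27724 + F{\left(x \right)}\right) = \left(25435 + \left(2 + \frac{1}{7} \left(-223\right)\right)\right) \left(27724 - 178\right) = \left(25435 + \left(2 - \frac{223}{7}\right)\right) 27546 = \left(25435 - \frac{209}{7}\right) 27546 = \frac{177836}{7} \cdot 27546 = \frac{4898670456}{7}$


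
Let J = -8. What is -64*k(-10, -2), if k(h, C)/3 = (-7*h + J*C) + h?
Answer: -14592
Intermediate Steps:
k(h, C) = -24*C - 18*h (k(h, C) = 3*((-7*h - 8*C) + h) = 3*((-8*C - 7*h) + h) = 3*(-8*C - 6*h) = -24*C - 18*h)
-64*k(-10, -2) = -64*(-24*(-2) - 18*(-10)) = -64*(48 + 180) = -64*228 = -14592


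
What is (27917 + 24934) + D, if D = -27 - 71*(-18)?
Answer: 54102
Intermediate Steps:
D = 1251 (D = -27 + 1278 = 1251)
(27917 + 24934) + D = (27917 + 24934) + 1251 = 52851 + 1251 = 54102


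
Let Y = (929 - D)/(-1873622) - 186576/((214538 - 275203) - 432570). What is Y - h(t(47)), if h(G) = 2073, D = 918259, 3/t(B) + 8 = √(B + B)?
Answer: -41628951876578/20089911895 ≈ -2072.1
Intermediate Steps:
t(B) = 3/(-8 + √2*√B) (t(B) = 3/(-8 + √(B + B)) = 3/(-8 + √(2*B)) = 3/(-8 + √2*√B))
Y = 17435481757/20089911895 (Y = (929 - 1*918259)/(-1873622) - 186576/((214538 - 275203) - 432570) = (929 - 918259)*(-1/1873622) - 186576/(-60665 - 432570) = -917330*(-1/1873622) - 186576/(-493235) = 458665/936811 - 186576*(-1/493235) = 458665/936811 + 8112/21445 = 17435481757/20089911895 ≈ 0.86787)
Y - h(t(47)) = 17435481757/20089911895 - 1*2073 = 17435481757/20089911895 - 2073 = -41628951876578/20089911895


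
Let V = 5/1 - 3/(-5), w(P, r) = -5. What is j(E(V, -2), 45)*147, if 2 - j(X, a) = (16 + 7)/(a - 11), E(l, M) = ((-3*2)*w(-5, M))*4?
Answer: 6615/34 ≈ 194.56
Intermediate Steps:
V = 28/5 (V = 5*1 - 3*(-⅕) = 5 + ⅗ = 28/5 ≈ 5.6000)
E(l, M) = 120 (E(l, M) = (-3*2*(-5))*4 = -6*(-5)*4 = 30*4 = 120)
j(X, a) = 2 - 23/(-11 + a) (j(X, a) = 2 - (16 + 7)/(a - 11) = 2 - 23/(-11 + a))
j(E(V, -2), 45)*147 = ((-45 + 2*45)/(-11 + 45))*147 = ((-45 + 90)/34)*147 = ((1/34)*45)*147 = (45/34)*147 = 6615/34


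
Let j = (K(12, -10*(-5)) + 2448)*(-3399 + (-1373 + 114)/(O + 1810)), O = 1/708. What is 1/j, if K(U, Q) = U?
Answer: -1281481/10717347415860 ≈ -1.1957e-7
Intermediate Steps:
O = 1/708 ≈ 0.0014124
j = -10717347415860/1281481 (j = (12 + 2448)*(-3399 + (-1373 + 114)/(1/708 + 1810)) = 2460*(-3399 - 1259/1281481/708) = 2460*(-3399 - 1259*708/1281481) = 2460*(-3399 - 891372/1281481) = 2460*(-4356645291/1281481) = -10717347415860/1281481 ≈ -8.3632e+6)
1/j = 1/(-10717347415860/1281481) = -1281481/10717347415860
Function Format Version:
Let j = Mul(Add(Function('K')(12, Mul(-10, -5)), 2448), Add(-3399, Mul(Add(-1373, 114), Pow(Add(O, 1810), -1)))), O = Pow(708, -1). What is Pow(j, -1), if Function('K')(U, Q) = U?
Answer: Rational(-1281481, 10717347415860) ≈ -1.1957e-7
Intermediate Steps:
O = Rational(1, 708) ≈ 0.0014124
j = Rational(-10717347415860, 1281481) (j = Mul(Add(12, 2448), Add(-3399, Mul(Add(-1373, 114), Pow(Add(Rational(1, 708), 1810), -1)))) = Mul(2460, Add(-3399, Mul(-1259, Pow(Rational(1281481, 708), -1)))) = Mul(2460, Add(-3399, Mul(-1259, Rational(708, 1281481)))) = Mul(2460, Add(-3399, Rational(-891372, 1281481))) = Mul(2460, Rational(-4356645291, 1281481)) = Rational(-10717347415860, 1281481) ≈ -8.3632e+6)
Pow(j, -1) = Pow(Rational(-10717347415860, 1281481), -1) = Rational(-1281481, 10717347415860)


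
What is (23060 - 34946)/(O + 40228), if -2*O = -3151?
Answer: -7924/27869 ≈ -0.28433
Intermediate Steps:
O = 3151/2 (O = -½*(-3151) = 3151/2 ≈ 1575.5)
(23060 - 34946)/(O + 40228) = (23060 - 34946)/(3151/2 + 40228) = -11886/83607/2 = -11886*2/83607 = -7924/27869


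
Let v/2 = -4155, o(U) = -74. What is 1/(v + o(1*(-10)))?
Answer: -1/8384 ≈ -0.00011927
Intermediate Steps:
v = -8310 (v = 2*(-4155) = -8310)
1/(v + o(1*(-10))) = 1/(-8310 - 74) = 1/(-8384) = -1/8384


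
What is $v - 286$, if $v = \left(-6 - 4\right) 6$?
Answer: $-346$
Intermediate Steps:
$v = -60$ ($v = \left(-10\right) 6 = -60$)
$v - 286 = -60 - 286 = -346$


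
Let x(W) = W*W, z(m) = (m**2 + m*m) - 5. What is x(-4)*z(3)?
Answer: 208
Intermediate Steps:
z(m) = -5 + 2*m**2 (z(m) = (m**2 + m**2) - 5 = 2*m**2 - 5 = -5 + 2*m**2)
x(W) = W**2
x(-4)*z(3) = (-4)**2*(-5 + 2*3**2) = 16*(-5 + 2*9) = 16*(-5 + 18) = 16*13 = 208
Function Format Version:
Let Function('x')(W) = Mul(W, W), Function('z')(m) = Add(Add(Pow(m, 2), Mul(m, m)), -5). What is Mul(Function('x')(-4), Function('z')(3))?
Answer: 208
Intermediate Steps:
Function('z')(m) = Add(-5, Mul(2, Pow(m, 2))) (Function('z')(m) = Add(Add(Pow(m, 2), Pow(m, 2)), -5) = Add(Mul(2, Pow(m, 2)), -5) = Add(-5, Mul(2, Pow(m, 2))))
Function('x')(W) = Pow(W, 2)
Mul(Function('x')(-4), Function('z')(3)) = Mul(Pow(-4, 2), Add(-5, Mul(2, Pow(3, 2)))) = Mul(16, Add(-5, Mul(2, 9))) = Mul(16, Add(-5, 18)) = Mul(16, 13) = 208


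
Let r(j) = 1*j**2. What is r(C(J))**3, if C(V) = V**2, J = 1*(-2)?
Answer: 4096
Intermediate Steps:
J = -2
r(j) = j**2
r(C(J))**3 = (((-2)**2)**2)**3 = (4**2)**3 = 16**3 = 4096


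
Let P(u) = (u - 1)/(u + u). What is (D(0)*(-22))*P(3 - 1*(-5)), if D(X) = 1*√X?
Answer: 0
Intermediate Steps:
P(u) = (-1 + u)/(2*u) (P(u) = (-1 + u)/((2*u)) = (-1 + u)*(1/(2*u)) = (-1 + u)/(2*u))
D(X) = √X
(D(0)*(-22))*P(3 - 1*(-5)) = (√0*(-22))*((-1 + (3 - 1*(-5)))/(2*(3 - 1*(-5)))) = (0*(-22))*((-1 + (3 + 5))/(2*(3 + 5))) = 0*((½)*(-1 + 8)/8) = 0*((½)*(⅛)*7) = 0*(7/16) = 0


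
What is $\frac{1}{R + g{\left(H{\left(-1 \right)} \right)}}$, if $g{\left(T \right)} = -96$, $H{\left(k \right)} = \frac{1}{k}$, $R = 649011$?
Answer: $\frac{1}{648915} \approx 1.541 \cdot 10^{-6}$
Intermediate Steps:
$\frac{1}{R + g{\left(H{\left(-1 \right)} \right)}} = \frac{1}{649011 - 96} = \frac{1}{648915}$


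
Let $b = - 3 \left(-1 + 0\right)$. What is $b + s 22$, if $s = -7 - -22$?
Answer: $333$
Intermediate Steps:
$s = 15$ ($s = -7 + 22 = 15$)
$b = 3$ ($b = \left(-3\right) \left(-1\right) = 3$)
$b + s 22 = 3 + 15 \cdot 22 = 3 + 330 = 333$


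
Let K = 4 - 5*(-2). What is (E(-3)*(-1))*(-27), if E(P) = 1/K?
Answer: 27/14 ≈ 1.9286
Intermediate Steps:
K = 14 (K = 4 + 10 = 14)
E(P) = 1/14
(E(-3)*(-1))*(-27) = ((1/14)*(-1))*(-27) = -1/14*(-27) = 27/14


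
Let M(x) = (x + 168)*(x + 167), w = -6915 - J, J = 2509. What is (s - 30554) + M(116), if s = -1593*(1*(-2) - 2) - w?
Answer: 65614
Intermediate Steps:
w = -9424 (w = -6915 - 1*2509 = -6915 - 2509 = -9424)
M(x) = (167 + x)*(168 + x) (M(x) = (168 + x)*(167 + x) = (167 + x)*(168 + x))
s = 15796 (s = -1593*(1*(-2) - 2) - 1*(-9424) = -1593*(-2 - 2) + 9424 = -1593*(-4) + 9424 = 6372 + 9424 = 15796)
(s - 30554) + M(116) = (15796 - 30554) + (28056 + 116**2 + 335*116) = -14758 + (28056 + 13456 + 38860) = -14758 + 80372 = 65614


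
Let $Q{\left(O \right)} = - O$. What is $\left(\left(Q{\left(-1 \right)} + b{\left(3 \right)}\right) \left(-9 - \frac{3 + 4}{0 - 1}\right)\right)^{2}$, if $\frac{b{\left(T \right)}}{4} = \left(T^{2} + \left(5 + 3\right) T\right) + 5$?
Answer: $93636$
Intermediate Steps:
$b{\left(T \right)} = 20 + 4 T^{2} + 32 T$ ($b{\left(T \right)} = 4 \left(\left(T^{2} + \left(5 + 3\right) T\right) + 5\right) = 4 \left(\left(T^{2} + 8 T\right) + 5\right) = 4 \left(5 + T^{2} + 8 T\right) = 20 + 4 T^{2} + 32 T$)
$\left(\left(Q{\left(-1 \right)} + b{\left(3 \right)}\right) \left(-9 - \frac{3 + 4}{0 - 1}\right)\right)^{2} = \left(\left(\left(-1\right) \left(-1\right) + \left(20 + 4 \cdot 3^{2} + 32 \cdot 3\right)\right) \left(-9 - \frac{3 + 4}{0 - 1}\right)\right)^{2} = \left(\left(1 + \left(20 + 4 \cdot 9 + 96\right)\right) \left(-9 - \frac{7}{-1}\right)\right)^{2} = \left(\left(1 + \left(20 + 36 + 96\right)\right) \left(-9 - 7 \left(-1\right)\right)\right)^{2} = \left(\left(1 + 152\right) \left(-9 - -7\right)\right)^{2} = \left(153 \left(-9 + 7\right)\right)^{2} = \left(153 \left(-2\right)\right)^{2} = \left(-306\right)^{2} = 93636$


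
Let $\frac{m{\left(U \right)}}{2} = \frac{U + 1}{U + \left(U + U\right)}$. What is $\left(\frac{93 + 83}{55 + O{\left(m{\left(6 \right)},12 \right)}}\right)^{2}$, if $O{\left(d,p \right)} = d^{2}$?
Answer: $\frac{3175524}{316969} \approx 10.018$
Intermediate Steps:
$m{\left(U \right)} = \frac{2 \left(1 + U\right)}{3 U}$ ($m{\left(U \right)} = 2 \frac{U + 1}{U + \left(U + U\right)} = 2 \frac{1 + U}{U + 2 U} = 2 \frac{1 + U}{3 U} = \frac{2 \left(1 + U\right)}{3 U}$)
$\left(\frac{93 + 83}{55 + O{\left(m{\left(6 \right)},12 \right)}}\right)^{2} = \left(\frac{93 + 83}{55 + \left(\frac{2 \left(1 + 6\right)}{3 \cdot 6}\right)^{2}}\right)^{2} = \left(\frac{176}{55 + \left(\frac{2}{3} \cdot \frac{1}{6} \cdot 7\right)^{2}}\right)^{2} = \left(\frac{176}{55 + \left(\frac{7}{9}\right)^{2}}\right)^{2} = \left(\frac{176}{55 + \frac{49}{81}}\right)^{2} = \left(\frac{176}{\frac{4504}{81}}\right)^{2} = \left(176 \cdot \frac{81}{4504}\right)^{2} = \left(\frac{1782}{563}\right)^{2} = \frac{3175524}{316969}$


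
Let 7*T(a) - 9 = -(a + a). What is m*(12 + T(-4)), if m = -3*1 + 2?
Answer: -101/7 ≈ -14.429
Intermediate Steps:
m = -1 (m = -3 + 2 = -1)
T(a) = 9/7 - 2*a/7 (T(a) = 9/7 + (-(a + a))/7 = 9/7 + (-2*a)/7 = 9/7 - 2*a/7)
m*(12 + T(-4)) = -(12 + (9/7 - 2/7*(-4))) = -(12 + (9/7 + 8/7)) = -(12 + 17/7) = -1*101/7 = -101/7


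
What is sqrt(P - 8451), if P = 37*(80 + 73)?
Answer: 3*I*sqrt(310) ≈ 52.82*I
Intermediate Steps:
P = 5661 (P = 37*153 = 5661)
sqrt(P - 8451) = sqrt(5661 - 8451) = sqrt(-2790) = 3*I*sqrt(310)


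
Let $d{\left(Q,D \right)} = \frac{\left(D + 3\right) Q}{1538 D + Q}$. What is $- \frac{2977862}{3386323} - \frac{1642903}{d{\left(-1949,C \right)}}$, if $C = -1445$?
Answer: $\frac{12374990971169200375}{9517118565934} \approx 1.3003 \cdot 10^{6}$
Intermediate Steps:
$d{\left(Q,D \right)} = \frac{Q \left(3 + D\right)}{Q + 1538 D}$ ($d{\left(Q,D \right)} = \frac{\left(3 + D\right) Q}{Q + 1538 D} = \frac{Q \left(3 + D\right)}{Q + 1538 D}$)
$- \frac{2977862}{3386323} - \frac{1642903}{d{\left(-1949,C \right)}} = - \frac{2977862}{3386323} - \frac{1642903}{\left(-1949\right) \frac{1}{-1949 + 1538 \left(-1445\right)} \left(3 - 1445\right)} = \left(-2977862\right) \frac{1}{3386323} - \frac{1642903}{\left(-1949\right) \frac{1}{-1949 - 2222410} \left(-1442\right)} = - \frac{2977862}{3386323} - \frac{1642903}{\left(-1949\right) \frac{1}{-2224359} \left(-1442\right)} = - \frac{2977862}{3386323} - \frac{1642903}{\left(-1949\right) \left(- \frac{1}{2224359}\right) \left(-1442\right)} = - \frac{2977862}{3386323} - \frac{1642903}{- \frac{2810458}{2224359}} = - \frac{2977862}{3386323} - - \frac{3654406074177}{2810458} = - \frac{2977862}{3386323} + \frac{3654406074177}{2810458} = \frac{12374990971169200375}{9517118565934}$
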